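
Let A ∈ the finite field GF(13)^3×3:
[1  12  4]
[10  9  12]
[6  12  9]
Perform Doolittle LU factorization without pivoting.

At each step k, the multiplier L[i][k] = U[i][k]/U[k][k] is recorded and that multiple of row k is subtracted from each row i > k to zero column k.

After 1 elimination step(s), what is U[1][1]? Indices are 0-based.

[col 0] pivot 1
  R1 -= 10*R0 → (0, 6, 11)  (L[1][0] := 10)
  R2 -= 6*R0 → (0, 5, 11)  (L[2][0] := 6)

U[1][1] = 6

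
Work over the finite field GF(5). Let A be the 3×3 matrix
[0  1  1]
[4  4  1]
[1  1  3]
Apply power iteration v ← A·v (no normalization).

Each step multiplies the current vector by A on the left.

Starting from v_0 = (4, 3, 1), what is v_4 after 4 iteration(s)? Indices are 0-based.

v_4 = (2, 3, 2)

v_0 = (4, 3, 1).
v_1 = A·v_0 = (4, 4, 0).
v_2 = A·v_1 = (4, 2, 3).
v_3 = A·v_2 = (0, 2, 0).
v_4 = A·v_3 = (2, 3, 2).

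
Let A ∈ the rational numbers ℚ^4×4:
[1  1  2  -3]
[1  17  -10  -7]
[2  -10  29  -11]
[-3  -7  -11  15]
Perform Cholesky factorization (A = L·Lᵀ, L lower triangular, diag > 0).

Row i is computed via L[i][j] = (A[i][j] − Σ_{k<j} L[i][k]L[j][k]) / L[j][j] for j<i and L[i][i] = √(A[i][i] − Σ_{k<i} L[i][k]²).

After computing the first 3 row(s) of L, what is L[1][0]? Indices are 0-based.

L[1][0] = 1

Step 1: L[0][0] = √(1) = 1.
  L[1][0] = (1) / L[0][0] = 1.
Step 2: L[1][1] = √(16) = 4.
  L[2][0] = (2) / L[0][0] = 2.
  L[2][1] = (-12) / L[1][1] = -3.
Step 3: L[2][2] = √(16) = 4.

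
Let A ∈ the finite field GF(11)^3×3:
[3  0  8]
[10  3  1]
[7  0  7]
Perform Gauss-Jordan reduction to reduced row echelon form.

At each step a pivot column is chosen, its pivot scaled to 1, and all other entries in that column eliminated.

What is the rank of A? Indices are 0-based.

[1] R0 /= 3  ⇒  (1, 0, 10)
     R1 -= 10·R0  ⇒  (0, 3, 0)
     R2 -= 7·R0  ⇒  (0, 0, 3)
[2] R1 /= 3  ⇒  (0, 1, 0)
[3] R2 /= 3  ⇒  (0, 0, 1)
     R0 -= 10·R2  ⇒  (1, 0, 0)

rank = 3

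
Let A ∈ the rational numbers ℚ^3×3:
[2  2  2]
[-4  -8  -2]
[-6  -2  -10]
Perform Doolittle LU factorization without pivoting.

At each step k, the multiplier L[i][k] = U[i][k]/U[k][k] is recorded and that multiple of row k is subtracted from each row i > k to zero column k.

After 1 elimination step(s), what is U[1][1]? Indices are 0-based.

[col 0] pivot 2
  R1 -= -2*R0 → (0, -4, 2)  (L[1][0] := -2)
  R2 -= -3*R0 → (0, 4, -4)  (L[2][0] := -3)

U[1][1] = -4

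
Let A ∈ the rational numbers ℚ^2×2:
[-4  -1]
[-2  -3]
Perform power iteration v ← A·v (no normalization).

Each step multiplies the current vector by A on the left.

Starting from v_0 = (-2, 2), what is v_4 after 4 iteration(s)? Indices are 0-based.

v_4 = (-438, -374)

v_0 = (-2, 2).
v_1 = A·v_0 = (6, -2).
v_2 = A·v_1 = (-22, -6).
v_3 = A·v_2 = (94, 62).
v_4 = A·v_3 = (-438, -374).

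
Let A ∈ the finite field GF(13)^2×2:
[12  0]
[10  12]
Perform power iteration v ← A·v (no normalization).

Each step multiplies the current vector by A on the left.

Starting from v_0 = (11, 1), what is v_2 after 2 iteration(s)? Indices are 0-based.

v_0 = (11, 1).
v_1 = A·v_0 = (2, 5).
v_2 = A·v_1 = (11, 2).

v_2 = (11, 2)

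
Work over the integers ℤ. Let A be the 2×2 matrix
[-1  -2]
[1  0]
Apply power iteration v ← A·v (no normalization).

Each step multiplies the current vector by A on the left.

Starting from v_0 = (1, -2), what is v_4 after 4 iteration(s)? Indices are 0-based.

v_0 = (1, -2).
v_1 = A·v_0 = (3, 1).
v_2 = A·v_1 = (-5, 3).
v_3 = A·v_2 = (-1, -5).
v_4 = A·v_3 = (11, -1).

v_4 = (11, -1)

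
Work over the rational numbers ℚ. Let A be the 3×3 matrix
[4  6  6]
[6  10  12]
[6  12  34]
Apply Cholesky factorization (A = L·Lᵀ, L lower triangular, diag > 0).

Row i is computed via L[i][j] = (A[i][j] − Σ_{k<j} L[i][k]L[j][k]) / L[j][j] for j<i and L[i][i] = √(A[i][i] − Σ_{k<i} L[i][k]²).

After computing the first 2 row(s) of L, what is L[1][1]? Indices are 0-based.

L[1][1] = 1

Step 1: L[0][0] = √(4) = 2.
  L[1][0] = (6) / L[0][0] = 3.
Step 2: L[1][1] = √(1) = 1.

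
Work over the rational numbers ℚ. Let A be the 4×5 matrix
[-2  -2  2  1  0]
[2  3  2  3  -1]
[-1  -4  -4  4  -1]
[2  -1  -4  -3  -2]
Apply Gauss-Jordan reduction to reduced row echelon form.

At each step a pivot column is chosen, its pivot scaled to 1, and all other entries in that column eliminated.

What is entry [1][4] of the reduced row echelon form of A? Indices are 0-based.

step 1: normalize row 0 (÷-2) = (1, 1, -1, -1/2, 0)
  row 1: subtract 2×row0 = (0, 1, 4, 4, -1)
  row 2: subtract -1×row0 = (0, -3, -5, 7/2, -1)
  row 3: subtract 2×row0 = (0, -3, -2, -2, -2)
step 2: normalize row 1 (÷1) = (0, 1, 4, 4, -1)
  row 0: subtract 1×row1 = (1, 0, -5, -9/2, 1)
  row 2: subtract -3×row1 = (0, 0, 7, 31/2, -4)
  row 3: subtract -3×row1 = (0, 0, 10, 10, -5)
step 3: normalize row 2 (÷7) = (0, 0, 1, 31/14, -4/7)
  row 0: subtract -5×row2 = (1, 0, 0, 46/7, -13/7)
  row 1: subtract 4×row2 = (0, 1, 0, -34/7, 9/7)
  row 3: subtract 10×row2 = (0, 0, 0, -85/7, 5/7)
step 4: normalize row 3 (÷-85/7) = (0, 0, 0, 1, -1/17)
  row 0: subtract 46/7×row3 = (1, 0, 0, 0, -25/17)
  row 1: subtract -34/7×row3 = (0, 1, 0, 0, 1)
  row 2: subtract 31/14×row3 = (0, 0, 1, 0, -15/34)

M[1][4] = 1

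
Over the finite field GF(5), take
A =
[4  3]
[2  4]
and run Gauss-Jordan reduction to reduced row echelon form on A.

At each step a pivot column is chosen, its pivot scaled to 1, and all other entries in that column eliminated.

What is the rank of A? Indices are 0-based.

rank = 1

pivot(0,0)=4: scale R0 → (1, 2)
  clear (1,0): R1 −= (2)R0 → (0, 0)
col 1: no nonzero at/below row 1; advance.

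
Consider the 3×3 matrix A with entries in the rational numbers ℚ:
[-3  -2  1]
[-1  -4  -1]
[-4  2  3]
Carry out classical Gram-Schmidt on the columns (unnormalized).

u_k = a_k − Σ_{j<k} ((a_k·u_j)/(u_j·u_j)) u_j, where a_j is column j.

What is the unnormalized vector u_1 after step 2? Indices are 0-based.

Step 1: u_0 = a_0 = (-3, -1, -4).
Step 2: u_1 = a_1 − (1/13)·u_0 = (-23/13, -51/13, 30/13).

u_1 = (-23/13, -51/13, 30/13)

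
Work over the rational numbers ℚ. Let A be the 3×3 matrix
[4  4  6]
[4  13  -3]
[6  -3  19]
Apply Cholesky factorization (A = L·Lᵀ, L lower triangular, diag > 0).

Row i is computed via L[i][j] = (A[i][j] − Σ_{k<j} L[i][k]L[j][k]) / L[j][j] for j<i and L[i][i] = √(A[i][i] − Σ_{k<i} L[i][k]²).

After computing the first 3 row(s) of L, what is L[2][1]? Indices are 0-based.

Step 1: L[0][0] = √(4) = 2.
  L[1][0] = (4) / L[0][0] = 2.
Step 2: L[1][1] = √(9) = 3.
  L[2][0] = (6) / L[0][0] = 3.
  L[2][1] = (-9) / L[1][1] = -3.
Step 3: L[2][2] = √(1) = 1.

L[2][1] = -3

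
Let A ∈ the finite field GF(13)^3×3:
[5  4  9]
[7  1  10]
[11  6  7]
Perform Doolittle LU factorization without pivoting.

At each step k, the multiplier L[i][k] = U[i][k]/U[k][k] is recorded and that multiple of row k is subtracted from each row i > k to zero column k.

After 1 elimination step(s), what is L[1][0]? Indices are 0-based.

k=0: U[0][0]=5
  eliminate (1,0): mult=4, new row 1: (0, 11, 0); set L[1][0]=4
  eliminate (2,0): mult=10, new row 2: (0, 5, 8); set L[2][0]=10

L[1][0] = 4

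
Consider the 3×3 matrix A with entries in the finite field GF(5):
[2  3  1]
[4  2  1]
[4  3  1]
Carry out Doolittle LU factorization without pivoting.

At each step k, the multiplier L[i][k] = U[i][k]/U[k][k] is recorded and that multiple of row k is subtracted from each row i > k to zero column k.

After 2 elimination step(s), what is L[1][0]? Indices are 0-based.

L[1][0] = 2

k=0: U[0][0]=2
  eliminate (1,0): mult=2, new row 1: (0, 1, 4); set L[1][0]=2
  eliminate (2,0): mult=2, new row 2: (0, 2, 4); set L[2][0]=2
k=1: U[1][1]=1
  eliminate (2,1): mult=2, new row 2: (0, 0, 1); set L[2][1]=2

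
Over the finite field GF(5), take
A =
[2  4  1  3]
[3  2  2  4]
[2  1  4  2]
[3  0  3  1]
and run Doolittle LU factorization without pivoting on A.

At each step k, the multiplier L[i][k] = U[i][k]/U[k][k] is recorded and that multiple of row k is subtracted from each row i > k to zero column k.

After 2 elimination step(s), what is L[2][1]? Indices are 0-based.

L[2][1] = 2

Step 1: pivot at (0,0) is 2.
  row1 ← row1 − (4)·row0  ⇒  L[1][0]=4, U row1=(0, 1, 3, 2)
  row2 ← row2 − (1)·row0  ⇒  L[2][0]=1, U row2=(0, 2, 3, 4)
  row3 ← row3 − (4)·row0  ⇒  L[3][0]=4, U row3=(0, 4, 4, 4)
Step 2: pivot at (1,1) is 1.
  row2 ← row2 − (2)·row1  ⇒  L[2][1]=2, U row2=(0, 0, 2, 0)
  row3 ← row3 − (4)·row1  ⇒  L[3][1]=4, U row3=(0, 0, 2, 1)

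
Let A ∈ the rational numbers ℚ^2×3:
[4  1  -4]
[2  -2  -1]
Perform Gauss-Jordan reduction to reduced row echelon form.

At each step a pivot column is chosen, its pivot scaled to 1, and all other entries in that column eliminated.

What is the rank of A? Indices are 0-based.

[1] R0 /= 4  ⇒  (1, 1/4, -1)
     R1 -= 2·R0  ⇒  (0, -5/2, 1)
[2] R1 /= -5/2  ⇒  (0, 1, -2/5)
     R0 -= 1/4·R1  ⇒  (1, 0, -9/10)

rank = 2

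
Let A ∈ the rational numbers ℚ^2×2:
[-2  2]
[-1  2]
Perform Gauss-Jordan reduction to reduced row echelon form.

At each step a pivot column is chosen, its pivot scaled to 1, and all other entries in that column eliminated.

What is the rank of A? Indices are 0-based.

step 1: normalize row 0 (÷-2) = (1, -1)
  row 1: subtract -1×row0 = (0, 1)
step 2: normalize row 1 (÷1) = (0, 1)
  row 0: subtract -1×row1 = (1, 0)

rank = 2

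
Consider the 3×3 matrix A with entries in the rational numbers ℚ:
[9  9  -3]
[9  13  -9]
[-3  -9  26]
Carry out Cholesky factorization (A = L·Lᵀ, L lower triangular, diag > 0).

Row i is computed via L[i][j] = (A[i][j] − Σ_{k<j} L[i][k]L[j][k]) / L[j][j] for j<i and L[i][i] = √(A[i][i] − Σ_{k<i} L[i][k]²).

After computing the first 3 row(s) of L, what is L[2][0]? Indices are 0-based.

L[2][0] = -1

Step 1: L[0][0] = √(9) = 3.
  L[1][0] = (9) / L[0][0] = 3.
Step 2: L[1][1] = √(4) = 2.
  L[2][0] = (-3) / L[0][0] = -1.
  L[2][1] = (-6) / L[1][1] = -3.
Step 3: L[2][2] = √(16) = 4.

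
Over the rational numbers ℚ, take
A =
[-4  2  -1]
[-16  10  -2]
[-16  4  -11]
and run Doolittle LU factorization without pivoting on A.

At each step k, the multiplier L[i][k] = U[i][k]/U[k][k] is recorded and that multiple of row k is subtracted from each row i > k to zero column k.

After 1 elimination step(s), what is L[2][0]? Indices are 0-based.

L[2][0] = 4

Step 1: pivot at (0,0) is -4.
  row1 ← row1 − (4)·row0  ⇒  L[1][0]=4, U row1=(0, 2, 2)
  row2 ← row2 − (4)·row0  ⇒  L[2][0]=4, U row2=(0, -4, -7)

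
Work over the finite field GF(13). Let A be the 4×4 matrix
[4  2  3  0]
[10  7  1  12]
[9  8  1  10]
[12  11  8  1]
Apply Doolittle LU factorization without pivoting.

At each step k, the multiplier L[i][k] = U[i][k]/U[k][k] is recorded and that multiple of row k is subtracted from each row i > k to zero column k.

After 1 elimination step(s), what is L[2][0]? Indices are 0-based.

[col 0] pivot 4
  R1 -= 9*R0 → (0, 2, 0, 12)  (L[1][0] := 9)
  R2 -= 12*R0 → (0, 10, 4, 10)  (L[2][0] := 12)
  R3 -= 3*R0 → (0, 5, 12, 1)  (L[3][0] := 3)

L[2][0] = 12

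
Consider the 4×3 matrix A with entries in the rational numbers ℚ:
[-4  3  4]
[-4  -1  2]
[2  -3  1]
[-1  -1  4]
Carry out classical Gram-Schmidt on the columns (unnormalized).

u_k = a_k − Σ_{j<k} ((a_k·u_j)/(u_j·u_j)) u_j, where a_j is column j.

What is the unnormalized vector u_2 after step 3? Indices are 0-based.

u_2 = (1041/571, -1009/571, 852/571, 1576/571)

Step 1: u_0 = a_0 = (-4, -4, 2, -1).
Step 2: u_1 = a_1 − (-13/37)·u_0 = (59/37, -89/37, -85/37, -50/37).
Step 3: u_2 = a_2 − (-26/37)·u_0 − (-227/571)·u_1 = (1041/571, -1009/571, 852/571, 1576/571).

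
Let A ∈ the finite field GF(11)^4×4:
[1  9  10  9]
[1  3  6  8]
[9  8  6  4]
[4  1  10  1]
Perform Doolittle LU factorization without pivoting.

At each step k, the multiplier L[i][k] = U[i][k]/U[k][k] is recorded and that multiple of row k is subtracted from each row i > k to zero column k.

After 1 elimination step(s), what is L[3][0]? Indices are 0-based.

L[3][0] = 4

[col 0] pivot 1
  R1 -= 1*R0 → (0, 5, 7, 10)  (L[1][0] := 1)
  R2 -= 9*R0 → (0, 4, 4, 0)  (L[2][0] := 9)
  R3 -= 4*R0 → (0, 9, 3, 9)  (L[3][0] := 4)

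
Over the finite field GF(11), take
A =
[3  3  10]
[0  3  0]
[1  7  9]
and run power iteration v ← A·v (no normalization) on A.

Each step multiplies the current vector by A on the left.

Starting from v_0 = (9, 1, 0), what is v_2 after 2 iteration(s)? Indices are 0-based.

v_2 = (6, 9, 8)

v_0 = (9, 1, 0).
v_1 = A·v_0 = (8, 3, 5).
v_2 = A·v_1 = (6, 9, 8).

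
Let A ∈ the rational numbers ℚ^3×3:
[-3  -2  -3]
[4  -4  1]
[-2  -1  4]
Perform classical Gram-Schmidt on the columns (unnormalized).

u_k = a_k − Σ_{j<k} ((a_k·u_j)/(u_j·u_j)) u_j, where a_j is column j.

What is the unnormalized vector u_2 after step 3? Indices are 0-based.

u_2 = (-1404/545, 117/545, 468/109)

Step 1: u_0 = a_0 = (-3, 4, -2).
Step 2: u_1 = a_1 − (-8/29)·u_0 = (-82/29, -84/29, -45/29).
Step 3: u_2 = a_2 − (5/29)·u_0 − (-18/545)·u_1 = (-1404/545, 117/545, 468/109).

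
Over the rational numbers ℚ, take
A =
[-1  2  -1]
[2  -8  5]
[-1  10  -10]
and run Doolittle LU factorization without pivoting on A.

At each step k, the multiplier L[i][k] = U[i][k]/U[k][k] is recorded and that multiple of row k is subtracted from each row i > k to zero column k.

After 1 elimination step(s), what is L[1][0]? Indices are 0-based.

k=0: U[0][0]=-1
  eliminate (1,0): mult=-2, new row 1: (0, -4, 3); set L[1][0]=-2
  eliminate (2,0): mult=1, new row 2: (0, 8, -9); set L[2][0]=1

L[1][0] = -2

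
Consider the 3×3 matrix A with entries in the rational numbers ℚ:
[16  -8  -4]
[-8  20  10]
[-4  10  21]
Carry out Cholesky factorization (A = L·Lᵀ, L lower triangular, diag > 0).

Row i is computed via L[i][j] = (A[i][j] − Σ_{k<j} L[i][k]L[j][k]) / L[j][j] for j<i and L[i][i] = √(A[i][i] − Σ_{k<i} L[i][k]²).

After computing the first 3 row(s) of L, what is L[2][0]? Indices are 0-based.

L[2][0] = -1

Step 1: L[0][0] = √(16) = 4.
  L[1][0] = (-8) / L[0][0] = -2.
Step 2: L[1][1] = √(16) = 4.
  L[2][0] = (-4) / L[0][0] = -1.
  L[2][1] = (8) / L[1][1] = 2.
Step 3: L[2][2] = √(16) = 4.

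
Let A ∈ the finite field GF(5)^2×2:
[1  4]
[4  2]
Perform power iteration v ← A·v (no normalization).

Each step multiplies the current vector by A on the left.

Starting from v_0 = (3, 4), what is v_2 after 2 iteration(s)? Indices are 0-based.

v_0 = (3, 4).
v_1 = A·v_0 = (4, 0).
v_2 = A·v_1 = (4, 1).

v_2 = (4, 1)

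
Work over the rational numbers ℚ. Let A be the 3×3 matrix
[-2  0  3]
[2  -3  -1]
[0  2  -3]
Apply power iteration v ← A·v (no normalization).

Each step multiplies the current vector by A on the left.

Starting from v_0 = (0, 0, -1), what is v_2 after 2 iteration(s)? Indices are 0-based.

v_2 = (15, -12, -7)

v_0 = (0, 0, -1).
v_1 = A·v_0 = (-3, 1, 3).
v_2 = A·v_1 = (15, -12, -7).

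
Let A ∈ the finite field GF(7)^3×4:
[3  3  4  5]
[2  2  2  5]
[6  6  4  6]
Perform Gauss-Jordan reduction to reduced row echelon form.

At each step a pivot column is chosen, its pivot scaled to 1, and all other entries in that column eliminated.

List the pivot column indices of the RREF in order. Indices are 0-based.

pivot(0,0)=3: scale R0 → (1, 1, 6, 4)
  clear (1,0): R1 −= (2)R0 → (0, 0, 4, 4)
  clear (2,0): R2 −= (6)R0 → (0, 0, 3, 3)
col 1: no nonzero at/below row 1; advance.
pivot(1,2)=4: scale R1 → (0, 0, 1, 1)
  clear (0,2): R0 −= (6)R1 → (1, 1, 0, 5)
  clear (2,2): R2 −= (3)R1 → (0, 0, 0, 0)
col 3: no nonzero at/below row 2; advance.

pivot columns: 0, 2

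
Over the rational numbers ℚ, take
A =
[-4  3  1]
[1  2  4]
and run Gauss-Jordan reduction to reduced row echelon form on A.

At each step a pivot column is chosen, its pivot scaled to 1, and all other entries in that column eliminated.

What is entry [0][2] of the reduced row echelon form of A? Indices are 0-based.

M[0][2] = 10/11

step 1: normalize row 0 (÷-4) = (1, -3/4, -1/4)
  row 1: subtract 1×row0 = (0, 11/4, 17/4)
step 2: normalize row 1 (÷11/4) = (0, 1, 17/11)
  row 0: subtract -3/4×row1 = (1, 0, 10/11)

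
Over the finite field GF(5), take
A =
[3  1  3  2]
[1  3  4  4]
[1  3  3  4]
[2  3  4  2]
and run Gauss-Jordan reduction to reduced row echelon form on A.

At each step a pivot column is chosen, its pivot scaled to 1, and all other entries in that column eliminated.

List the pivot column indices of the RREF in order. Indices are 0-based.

pivot columns: 0, 1, 2, 3

pivot(0,0)=3: scale R0 → (1, 2, 1, 4)
  clear (1,0): R1 −= (1)R0 → (0, 1, 3, 0)
  clear (2,0): R2 −= (1)R0 → (0, 1, 2, 0)
  clear (3,0): R3 −= (2)R0 → (0, 4, 2, 4)
pivot(1,1)=1: scale R1 → (0, 1, 3, 0)
  clear (0,1): R0 −= (2)R1 → (1, 0, 0, 4)
  clear (2,1): R2 −= (1)R1 → (0, 0, 4, 0)
  clear (3,1): R3 −= (4)R1 → (0, 0, 0, 4)
pivot(2,2)=4: scale R2 → (0, 0, 1, 0)
  clear (1,2): R1 −= (3)R2 → (0, 1, 0, 0)
pivot(3,3)=4: scale R3 → (0, 0, 0, 1)
  clear (0,3): R0 −= (4)R3 → (1, 0, 0, 0)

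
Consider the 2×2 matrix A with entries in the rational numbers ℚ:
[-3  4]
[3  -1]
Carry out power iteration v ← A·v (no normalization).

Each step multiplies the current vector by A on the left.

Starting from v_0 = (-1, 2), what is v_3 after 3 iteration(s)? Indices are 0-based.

v_0 = (-1, 2).
v_1 = A·v_0 = (11, -5).
v_2 = A·v_1 = (-53, 38).
v_3 = A·v_2 = (311, -197).

v_3 = (311, -197)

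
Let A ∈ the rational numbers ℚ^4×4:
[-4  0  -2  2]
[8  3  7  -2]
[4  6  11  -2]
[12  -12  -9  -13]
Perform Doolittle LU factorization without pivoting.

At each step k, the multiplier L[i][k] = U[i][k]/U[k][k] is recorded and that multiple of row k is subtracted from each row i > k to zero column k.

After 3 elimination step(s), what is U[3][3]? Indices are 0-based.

Step 1: pivot at (0,0) is -4.
  row1 ← row1 − (-2)·row0  ⇒  L[1][0]=-2, U row1=(0, 3, 3, 2)
  row2 ← row2 − (-1)·row0  ⇒  L[2][0]=-1, U row2=(0, 6, 9, 0)
  row3 ← row3 − (-3)·row0  ⇒  L[3][0]=-3, U row3=(0, -12, -15, -7)
Step 2: pivot at (1,1) is 3.
  row2 ← row2 − (2)·row1  ⇒  L[2][1]=2, U row2=(0, 0, 3, -4)
  row3 ← row3 − (-4)·row1  ⇒  L[3][1]=-4, U row3=(0, 0, -3, 1)
Step 3: pivot at (2,2) is 3.
  row3 ← row3 − (-1)·row2  ⇒  L[3][2]=-1, U row3=(0, 0, 0, -3)

U[3][3] = -3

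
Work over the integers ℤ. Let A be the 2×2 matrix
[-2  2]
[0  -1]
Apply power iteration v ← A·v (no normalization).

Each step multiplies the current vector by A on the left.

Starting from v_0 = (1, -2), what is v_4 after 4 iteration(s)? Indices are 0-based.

v_4 = (76, -2)

v_0 = (1, -2).
v_1 = A·v_0 = (-6, 2).
v_2 = A·v_1 = (16, -2).
v_3 = A·v_2 = (-36, 2).
v_4 = A·v_3 = (76, -2).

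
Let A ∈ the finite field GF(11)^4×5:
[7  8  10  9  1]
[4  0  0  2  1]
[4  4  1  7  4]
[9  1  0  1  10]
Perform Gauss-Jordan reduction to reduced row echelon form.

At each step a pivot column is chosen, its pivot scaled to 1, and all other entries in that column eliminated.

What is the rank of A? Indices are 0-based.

step 1: normalize row 0 (÷7) = (1, 9, 3, 6, 8)
  row 1: subtract 4×row0 = (0, 8, 10, 0, 2)
  row 2: subtract 4×row0 = (0, 1, 0, 5, 5)
  row 3: subtract 9×row0 = (0, 8, 6, 2, 4)
step 2: normalize row 1 (÷8) = (0, 1, 4, 0, 3)
  row 0: subtract 9×row1 = (1, 0, 0, 6, 3)
  row 2: subtract 1×row1 = (0, 0, 7, 5, 2)
  row 3: subtract 8×row1 = (0, 0, 7, 2, 2)
step 3: normalize row 2 (÷7) = (0, 0, 1, 7, 5)
  row 1: subtract 4×row2 = (0, 1, 0, 5, 5)
  row 3: subtract 7×row2 = (0, 0, 0, 8, 0)
step 4: normalize row 3 (÷8) = (0, 0, 0, 1, 0)
  row 0: subtract 6×row3 = (1, 0, 0, 0, 3)
  row 1: subtract 5×row3 = (0, 1, 0, 0, 5)
  row 2: subtract 7×row3 = (0, 0, 1, 0, 5)

rank = 4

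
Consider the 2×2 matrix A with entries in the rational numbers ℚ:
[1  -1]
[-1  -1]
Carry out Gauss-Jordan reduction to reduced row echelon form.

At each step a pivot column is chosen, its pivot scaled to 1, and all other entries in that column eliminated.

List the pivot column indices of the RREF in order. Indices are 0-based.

[1] R0 /= 1  ⇒  (1, -1)
     R1 -= -1·R0  ⇒  (0, -2)
[2] R1 /= -2  ⇒  (0, 1)
     R0 -= -1·R1  ⇒  (1, 0)

pivot columns: 0, 1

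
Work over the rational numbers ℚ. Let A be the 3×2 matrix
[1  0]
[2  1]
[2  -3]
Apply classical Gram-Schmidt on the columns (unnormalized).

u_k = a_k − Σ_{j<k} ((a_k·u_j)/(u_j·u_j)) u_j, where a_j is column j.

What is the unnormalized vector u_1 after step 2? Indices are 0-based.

u_1 = (4/9, 17/9, -19/9)

Step 1: u_0 = a_0 = (1, 2, 2).
Step 2: u_1 = a_1 − (-4/9)·u_0 = (4/9, 17/9, -19/9).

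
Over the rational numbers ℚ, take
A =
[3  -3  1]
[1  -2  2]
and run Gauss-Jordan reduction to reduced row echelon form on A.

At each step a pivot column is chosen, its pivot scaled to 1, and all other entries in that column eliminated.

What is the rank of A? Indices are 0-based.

rank = 2

pivot(0,0)=3: scale R0 → (1, -1, 1/3)
  clear (1,0): R1 −= (1)R0 → (0, -1, 5/3)
pivot(1,1)=-1: scale R1 → (0, 1, -5/3)
  clear (0,1): R0 −= (-1)R1 → (1, 0, -4/3)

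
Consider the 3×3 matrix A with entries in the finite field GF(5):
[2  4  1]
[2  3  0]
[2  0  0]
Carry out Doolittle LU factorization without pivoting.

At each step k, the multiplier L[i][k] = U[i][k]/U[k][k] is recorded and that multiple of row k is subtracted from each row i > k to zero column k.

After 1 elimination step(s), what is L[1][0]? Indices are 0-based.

[col 0] pivot 2
  R1 -= 1*R0 → (0, 4, 4)  (L[1][0] := 1)
  R2 -= 1*R0 → (0, 1, 4)  (L[2][0] := 1)

L[1][0] = 1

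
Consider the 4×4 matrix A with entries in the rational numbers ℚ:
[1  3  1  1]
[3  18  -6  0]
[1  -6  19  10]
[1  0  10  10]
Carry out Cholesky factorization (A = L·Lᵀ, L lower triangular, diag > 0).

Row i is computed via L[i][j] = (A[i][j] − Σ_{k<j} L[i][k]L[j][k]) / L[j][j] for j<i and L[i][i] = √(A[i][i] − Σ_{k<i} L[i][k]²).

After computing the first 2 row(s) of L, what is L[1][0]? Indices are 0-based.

L[1][0] = 3

Step 1: L[0][0] = √(1) = 1.
  L[1][0] = (3) / L[0][0] = 3.
Step 2: L[1][1] = √(9) = 3.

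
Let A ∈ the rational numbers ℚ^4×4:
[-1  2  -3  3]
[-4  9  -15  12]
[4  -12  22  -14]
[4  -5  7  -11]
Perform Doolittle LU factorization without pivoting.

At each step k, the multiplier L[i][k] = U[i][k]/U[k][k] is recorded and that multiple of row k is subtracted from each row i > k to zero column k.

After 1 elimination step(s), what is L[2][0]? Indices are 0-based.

[col 0] pivot -1
  R1 -= 4*R0 → (0, 1, -3, 0)  (L[1][0] := 4)
  R2 -= -4*R0 → (0, -4, 10, -2)  (L[2][0] := -4)
  R3 -= -4*R0 → (0, 3, -5, 1)  (L[3][0] := -4)

L[2][0] = -4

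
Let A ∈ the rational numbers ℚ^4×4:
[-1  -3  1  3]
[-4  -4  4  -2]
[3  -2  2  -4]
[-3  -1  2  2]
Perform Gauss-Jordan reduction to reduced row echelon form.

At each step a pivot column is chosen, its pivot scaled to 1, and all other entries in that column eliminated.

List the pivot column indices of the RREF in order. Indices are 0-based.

pivot(0,0)=-1: scale R0 → (1, 3, -1, -3)
  clear (1,0): R1 −= (-4)R0 → (0, 8, 0, -14)
  clear (2,0): R2 −= (3)R0 → (0, -11, 5, 5)
  clear (3,0): R3 −= (-3)R0 → (0, 8, -1, -7)
pivot(1,1)=8: scale R1 → (0, 1, 0, -7/4)
  clear (0,1): R0 −= (3)R1 → (1, 0, -1, 9/4)
  clear (2,1): R2 −= (-11)R1 → (0, 0, 5, -57/4)
  clear (3,1): R3 −= (8)R1 → (0, 0, -1, 7)
pivot(2,2)=5: scale R2 → (0, 0, 1, -57/20)
  clear (0,2): R0 −= (-1)R2 → (1, 0, 0, -3/5)
  clear (3,2): R3 −= (-1)R2 → (0, 0, 0, 83/20)
pivot(3,3)=83/20: scale R3 → (0, 0, 0, 1)
  clear (0,3): R0 −= (-3/5)R3 → (1, 0, 0, 0)
  clear (1,3): R1 −= (-7/4)R3 → (0, 1, 0, 0)
  clear (2,3): R2 −= (-57/20)R3 → (0, 0, 1, 0)

pivot columns: 0, 1, 2, 3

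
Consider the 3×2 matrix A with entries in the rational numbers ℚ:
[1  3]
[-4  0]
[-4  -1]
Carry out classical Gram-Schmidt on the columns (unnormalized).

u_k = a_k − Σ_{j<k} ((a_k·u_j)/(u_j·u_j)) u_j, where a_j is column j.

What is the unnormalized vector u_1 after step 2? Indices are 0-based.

u_1 = (92/33, 28/33, -5/33)

Step 1: u_0 = a_0 = (1, -4, -4).
Step 2: u_1 = a_1 − (7/33)·u_0 = (92/33, 28/33, -5/33).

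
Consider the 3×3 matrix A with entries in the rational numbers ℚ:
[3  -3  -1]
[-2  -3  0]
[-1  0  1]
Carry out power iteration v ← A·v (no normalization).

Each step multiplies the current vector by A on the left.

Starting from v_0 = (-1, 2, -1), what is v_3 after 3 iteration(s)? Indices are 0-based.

v_0 = (-1, 2, -1).
v_1 = A·v_0 = (-8, -4, 0).
v_2 = A·v_1 = (-12, 28, 8).
v_3 = A·v_2 = (-128, -60, 20).

v_3 = (-128, -60, 20)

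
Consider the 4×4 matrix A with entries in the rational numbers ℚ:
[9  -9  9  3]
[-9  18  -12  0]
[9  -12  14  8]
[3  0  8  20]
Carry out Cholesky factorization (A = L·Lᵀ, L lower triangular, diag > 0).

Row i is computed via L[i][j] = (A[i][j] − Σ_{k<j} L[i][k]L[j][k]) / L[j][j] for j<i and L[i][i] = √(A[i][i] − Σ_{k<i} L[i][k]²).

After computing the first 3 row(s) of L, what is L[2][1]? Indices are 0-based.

Step 1: L[0][0] = √(9) = 3.
  L[1][0] = (-9) / L[0][0] = -3.
Step 2: L[1][1] = √(9) = 3.
  L[2][0] = (9) / L[0][0] = 3.
  L[2][1] = (-3) / L[1][1] = -1.
Step 3: L[2][2] = √(4) = 2.

L[2][1] = -1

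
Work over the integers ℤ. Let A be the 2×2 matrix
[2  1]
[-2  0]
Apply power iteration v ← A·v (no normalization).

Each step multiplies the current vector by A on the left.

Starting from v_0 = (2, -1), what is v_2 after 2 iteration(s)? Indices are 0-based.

v_0 = (2, -1).
v_1 = A·v_0 = (3, -4).
v_2 = A·v_1 = (2, -6).

v_2 = (2, -6)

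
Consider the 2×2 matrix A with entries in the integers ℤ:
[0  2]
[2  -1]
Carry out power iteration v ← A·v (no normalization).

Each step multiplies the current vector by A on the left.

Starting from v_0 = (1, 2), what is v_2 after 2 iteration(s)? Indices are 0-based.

v_0 = (1, 2).
v_1 = A·v_0 = (4, 0).
v_2 = A·v_1 = (0, 8).

v_2 = (0, 8)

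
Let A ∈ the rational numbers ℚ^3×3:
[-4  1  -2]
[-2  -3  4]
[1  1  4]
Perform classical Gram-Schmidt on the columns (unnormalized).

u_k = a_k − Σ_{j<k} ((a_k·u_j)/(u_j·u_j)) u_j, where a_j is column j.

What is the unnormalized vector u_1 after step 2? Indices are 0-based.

u_1 = (11/7, -19/7, 6/7)

Step 1: u_0 = a_0 = (-4, -2, 1).
Step 2: u_1 = a_1 − (1/7)·u_0 = (11/7, -19/7, 6/7).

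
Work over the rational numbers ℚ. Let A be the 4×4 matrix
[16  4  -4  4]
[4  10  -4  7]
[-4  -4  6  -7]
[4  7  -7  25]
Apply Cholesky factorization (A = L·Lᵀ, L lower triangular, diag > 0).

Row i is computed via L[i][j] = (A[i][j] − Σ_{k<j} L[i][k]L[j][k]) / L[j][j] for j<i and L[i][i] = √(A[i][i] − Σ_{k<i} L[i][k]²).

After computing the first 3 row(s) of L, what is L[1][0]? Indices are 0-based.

Step 1: L[0][0] = √(16) = 4.
  L[1][0] = (4) / L[0][0] = 1.
Step 2: L[1][1] = √(9) = 3.
  L[2][0] = (-4) / L[0][0] = -1.
  L[2][1] = (-3) / L[1][1] = -1.
Step 3: L[2][2] = √(4) = 2.

L[1][0] = 1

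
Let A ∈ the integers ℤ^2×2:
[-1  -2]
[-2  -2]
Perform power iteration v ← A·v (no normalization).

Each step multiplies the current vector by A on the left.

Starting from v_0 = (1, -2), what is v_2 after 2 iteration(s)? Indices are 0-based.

v_0 = (1, -2).
v_1 = A·v_0 = (3, 2).
v_2 = A·v_1 = (-7, -10).

v_2 = (-7, -10)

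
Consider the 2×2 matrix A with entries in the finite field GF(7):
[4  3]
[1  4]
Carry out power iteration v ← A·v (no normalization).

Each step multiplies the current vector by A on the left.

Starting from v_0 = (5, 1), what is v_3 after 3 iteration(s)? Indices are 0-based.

v_3 = (2, 5)

v_0 = (5, 1).
v_1 = A·v_0 = (2, 2).
v_2 = A·v_1 = (0, 3).
v_3 = A·v_2 = (2, 5).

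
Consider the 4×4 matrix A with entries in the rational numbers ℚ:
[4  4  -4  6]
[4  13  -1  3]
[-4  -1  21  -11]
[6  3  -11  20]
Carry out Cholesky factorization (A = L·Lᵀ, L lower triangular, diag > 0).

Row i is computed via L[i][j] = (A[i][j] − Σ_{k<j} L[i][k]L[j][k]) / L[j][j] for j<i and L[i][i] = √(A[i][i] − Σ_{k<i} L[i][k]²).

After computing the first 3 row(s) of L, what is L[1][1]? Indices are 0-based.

L[1][1] = 3

Step 1: L[0][0] = √(4) = 2.
  L[1][0] = (4) / L[0][0] = 2.
Step 2: L[1][1] = √(9) = 3.
  L[2][0] = (-4) / L[0][0] = -2.
  L[2][1] = (3) / L[1][1] = 1.
Step 3: L[2][2] = √(16) = 4.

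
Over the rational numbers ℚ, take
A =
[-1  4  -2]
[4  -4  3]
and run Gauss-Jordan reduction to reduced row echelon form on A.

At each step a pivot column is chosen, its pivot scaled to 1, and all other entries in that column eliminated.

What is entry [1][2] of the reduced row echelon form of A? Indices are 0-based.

M[1][2] = -5/12

[1] R0 /= -1  ⇒  (1, -4, 2)
     R1 -= 4·R0  ⇒  (0, 12, -5)
[2] R1 /= 12  ⇒  (0, 1, -5/12)
     R0 -= -4·R1  ⇒  (1, 0, 1/3)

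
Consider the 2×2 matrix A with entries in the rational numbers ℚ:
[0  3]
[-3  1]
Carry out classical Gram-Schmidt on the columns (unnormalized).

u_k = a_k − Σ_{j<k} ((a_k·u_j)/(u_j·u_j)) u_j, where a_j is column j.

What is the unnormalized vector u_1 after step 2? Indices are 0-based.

Step 1: u_0 = a_0 = (0, -3).
Step 2: u_1 = a_1 − (-1/3)·u_0 = (3, 0).

u_1 = (3, 0)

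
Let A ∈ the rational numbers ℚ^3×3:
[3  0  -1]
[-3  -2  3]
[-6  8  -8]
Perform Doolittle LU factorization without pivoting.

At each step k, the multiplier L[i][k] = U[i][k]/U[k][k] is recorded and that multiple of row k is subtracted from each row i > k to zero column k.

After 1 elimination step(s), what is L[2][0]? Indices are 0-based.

Step 1: pivot at (0,0) is 3.
  row1 ← row1 − (-1)·row0  ⇒  L[1][0]=-1, U row1=(0, -2, 2)
  row2 ← row2 − (-2)·row0  ⇒  L[2][0]=-2, U row2=(0, 8, -10)

L[2][0] = -2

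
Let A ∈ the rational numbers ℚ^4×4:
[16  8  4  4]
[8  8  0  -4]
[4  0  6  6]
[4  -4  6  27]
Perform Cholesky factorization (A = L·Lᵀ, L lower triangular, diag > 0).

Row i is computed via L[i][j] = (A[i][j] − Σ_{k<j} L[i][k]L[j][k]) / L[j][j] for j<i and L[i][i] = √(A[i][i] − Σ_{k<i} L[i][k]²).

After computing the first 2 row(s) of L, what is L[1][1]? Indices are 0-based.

L[1][1] = 2

Step 1: L[0][0] = √(16) = 4.
  L[1][0] = (8) / L[0][0] = 2.
Step 2: L[1][1] = √(4) = 2.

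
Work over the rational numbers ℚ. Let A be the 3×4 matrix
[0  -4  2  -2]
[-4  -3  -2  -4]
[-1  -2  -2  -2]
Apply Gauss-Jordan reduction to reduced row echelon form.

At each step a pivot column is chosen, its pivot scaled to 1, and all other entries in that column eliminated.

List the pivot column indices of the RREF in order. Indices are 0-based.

step 1: exchange rows 0,1
step 1: normalize row 0 (÷-4) = (1, 3/4, 1/2, 1)
  row 2: subtract -1×row0 = (0, -5/4, -3/2, -1)
step 2: normalize row 1 (÷-4) = (0, 1, -1/2, 1/2)
  row 0: subtract 3/4×row1 = (1, 0, 7/8, 5/8)
  row 2: subtract -5/4×row1 = (0, 0, -17/8, -3/8)
step 3: normalize row 2 (÷-17/8) = (0, 0, 1, 3/17)
  row 0: subtract 7/8×row2 = (1, 0, 0, 8/17)
  row 1: subtract -1/2×row2 = (0, 1, 0, 10/17)

pivot columns: 0, 1, 2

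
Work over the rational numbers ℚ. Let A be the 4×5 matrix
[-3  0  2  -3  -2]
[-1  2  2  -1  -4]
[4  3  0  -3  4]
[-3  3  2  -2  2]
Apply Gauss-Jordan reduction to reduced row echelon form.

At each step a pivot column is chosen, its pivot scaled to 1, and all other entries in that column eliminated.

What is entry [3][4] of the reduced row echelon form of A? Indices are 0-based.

M[3][4] = -7/5

pivot(0,0)=-3: scale R0 → (1, 0, -2/3, 1, 2/3)
  clear (1,0): R1 −= (-1)R0 → (0, 2, 4/3, 0, -10/3)
  clear (2,0): R2 −= (4)R0 → (0, 3, 8/3, -7, 4/3)
  clear (3,0): R3 −= (-3)R0 → (0, 3, 0, 1, 4)
pivot(1,1)=2: scale R1 → (0, 1, 2/3, 0, -5/3)
  clear (2,1): R2 −= (3)R1 → (0, 0, 2/3, -7, 19/3)
  clear (3,1): R3 −= (3)R1 → (0, 0, -2, 1, 9)
pivot(2,2)=2/3: scale R2 → (0, 0, 1, -21/2, 19/2)
  clear (0,2): R0 −= (-2/3)R2 → (1, 0, 0, -6, 7)
  clear (1,2): R1 −= (2/3)R2 → (0, 1, 0, 7, -8)
  clear (3,2): R3 −= (-2)R2 → (0, 0, 0, -20, 28)
pivot(3,3)=-20: scale R3 → (0, 0, 0, 1, -7/5)
  clear (0,3): R0 −= (-6)R3 → (1, 0, 0, 0, -7/5)
  clear (1,3): R1 −= (7)R3 → (0, 1, 0, 0, 9/5)
  clear (2,3): R2 −= (-21/2)R3 → (0, 0, 1, 0, -26/5)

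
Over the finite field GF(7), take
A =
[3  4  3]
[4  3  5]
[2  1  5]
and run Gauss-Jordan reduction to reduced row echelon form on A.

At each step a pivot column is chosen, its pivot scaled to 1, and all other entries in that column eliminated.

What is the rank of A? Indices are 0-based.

step 1: normalize row 0 (÷3) = (1, 6, 1)
  row 1: subtract 4×row0 = (0, 0, 1)
  row 2: subtract 2×row0 = (0, 3, 3)
step 2: exchange rows 1,2
step 2: normalize row 1 (÷3) = (0, 1, 1)
  row 0: subtract 6×row1 = (1, 0, 2)
step 3: normalize row 2 (÷1) = (0, 0, 1)
  row 0: subtract 2×row2 = (1, 0, 0)
  row 1: subtract 1×row2 = (0, 1, 0)

rank = 3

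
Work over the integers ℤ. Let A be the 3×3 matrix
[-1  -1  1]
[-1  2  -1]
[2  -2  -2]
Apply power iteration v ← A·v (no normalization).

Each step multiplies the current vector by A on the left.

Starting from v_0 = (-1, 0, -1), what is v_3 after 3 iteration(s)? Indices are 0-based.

v_0 = (-1, 0, -1).
v_1 = A·v_0 = (0, 2, 0).
v_2 = A·v_1 = (-2, 4, -4).
v_3 = A·v_2 = (-6, 14, -4).

v_3 = (-6, 14, -4)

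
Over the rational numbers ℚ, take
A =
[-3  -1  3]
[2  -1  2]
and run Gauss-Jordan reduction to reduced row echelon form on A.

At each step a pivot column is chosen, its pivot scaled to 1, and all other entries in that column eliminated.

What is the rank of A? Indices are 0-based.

rank = 2

[1] R0 /= -3  ⇒  (1, 1/3, -1)
     R1 -= 2·R0  ⇒  (0, -5/3, 4)
[2] R1 /= -5/3  ⇒  (0, 1, -12/5)
     R0 -= 1/3·R1  ⇒  (1, 0, -1/5)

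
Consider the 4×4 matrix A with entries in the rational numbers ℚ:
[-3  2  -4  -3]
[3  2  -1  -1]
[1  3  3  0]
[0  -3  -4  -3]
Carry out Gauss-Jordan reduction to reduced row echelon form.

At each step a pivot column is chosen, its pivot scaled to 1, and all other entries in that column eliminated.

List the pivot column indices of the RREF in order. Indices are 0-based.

step 1: normalize row 0 (÷-3) = (1, -2/3, 4/3, 1)
  row 1: subtract 3×row0 = (0, 4, -5, -4)
  row 2: subtract 1×row0 = (0, 11/3, 5/3, -1)
step 2: normalize row 1 (÷4) = (0, 1, -5/4, -1)
  row 0: subtract -2/3×row1 = (1, 0, 1/2, 1/3)
  row 2: subtract 11/3×row1 = (0, 0, 25/4, 8/3)
  row 3: subtract -3×row1 = (0, 0, -31/4, -6)
step 3: normalize row 2 (÷25/4) = (0, 0, 1, 32/75)
  row 0: subtract 1/2×row2 = (1, 0, 0, 3/25)
  row 1: subtract -5/4×row2 = (0, 1, 0, -7/15)
  row 3: subtract -31/4×row2 = (0, 0, 0, -202/75)
step 4: normalize row 3 (÷-202/75) = (0, 0, 0, 1)
  row 0: subtract 3/25×row3 = (1, 0, 0, 0)
  row 1: subtract -7/15×row3 = (0, 1, 0, 0)
  row 2: subtract 32/75×row3 = (0, 0, 1, 0)

pivot columns: 0, 1, 2, 3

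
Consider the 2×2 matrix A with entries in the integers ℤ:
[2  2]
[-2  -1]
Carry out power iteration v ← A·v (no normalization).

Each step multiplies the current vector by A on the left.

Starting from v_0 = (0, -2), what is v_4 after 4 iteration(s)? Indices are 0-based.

v_4 = (12, -10)

v_0 = (0, -2).
v_1 = A·v_0 = (-4, 2).
v_2 = A·v_1 = (-4, 6).
v_3 = A·v_2 = (4, 2).
v_4 = A·v_3 = (12, -10).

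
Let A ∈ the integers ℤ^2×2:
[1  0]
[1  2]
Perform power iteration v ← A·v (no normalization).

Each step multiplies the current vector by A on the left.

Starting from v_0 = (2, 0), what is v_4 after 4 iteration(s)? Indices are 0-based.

v_4 = (2, 30)

v_0 = (2, 0).
v_1 = A·v_0 = (2, 2).
v_2 = A·v_1 = (2, 6).
v_3 = A·v_2 = (2, 14).
v_4 = A·v_3 = (2, 30).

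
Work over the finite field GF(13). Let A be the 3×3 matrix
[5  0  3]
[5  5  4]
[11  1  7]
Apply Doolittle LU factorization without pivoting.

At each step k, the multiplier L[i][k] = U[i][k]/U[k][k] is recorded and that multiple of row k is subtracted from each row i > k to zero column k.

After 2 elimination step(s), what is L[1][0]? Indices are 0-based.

[col 0] pivot 5
  R1 -= 1*R0 → (0, 5, 1)  (L[1][0] := 1)
  R2 -= 10*R0 → (0, 1, 3)  (L[2][0] := 10)
[col 1] pivot 5
  R2 -= 8*R1 → (0, 0, 8)  (L[2][1] := 8)

L[1][0] = 1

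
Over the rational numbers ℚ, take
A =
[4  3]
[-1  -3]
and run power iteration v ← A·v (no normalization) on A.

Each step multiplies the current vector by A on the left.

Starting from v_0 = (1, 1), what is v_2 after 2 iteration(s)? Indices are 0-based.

v_2 = (16, 5)

v_0 = (1, 1).
v_1 = A·v_0 = (7, -4).
v_2 = A·v_1 = (16, 5).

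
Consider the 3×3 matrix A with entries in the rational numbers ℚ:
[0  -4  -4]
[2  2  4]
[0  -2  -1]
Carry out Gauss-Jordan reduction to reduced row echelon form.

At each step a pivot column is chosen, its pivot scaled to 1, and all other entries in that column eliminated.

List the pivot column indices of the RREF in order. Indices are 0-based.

pivot columns: 0, 1, 2

[1] R0 <-> R1
[1] R0 /= 2  ⇒  (1, 1, 2)
[2] R1 /= -4  ⇒  (0, 1, 1)
     R0 -= 1·R1  ⇒  (1, 0, 1)
     R2 -= -2·R1  ⇒  (0, 0, 1)
[3] R2 /= 1  ⇒  (0, 0, 1)
     R0 -= 1·R2  ⇒  (1, 0, 0)
     R1 -= 1·R2  ⇒  (0, 1, 0)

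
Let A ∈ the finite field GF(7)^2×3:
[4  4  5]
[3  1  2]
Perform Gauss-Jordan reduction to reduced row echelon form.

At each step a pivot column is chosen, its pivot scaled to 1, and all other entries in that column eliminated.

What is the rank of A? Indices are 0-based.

rank = 2

[1] R0 /= 4  ⇒  (1, 1, 3)
     R1 -= 3·R0  ⇒  (0, 5, 0)
[2] R1 /= 5  ⇒  (0, 1, 0)
     R0 -= 1·R1  ⇒  (1, 0, 3)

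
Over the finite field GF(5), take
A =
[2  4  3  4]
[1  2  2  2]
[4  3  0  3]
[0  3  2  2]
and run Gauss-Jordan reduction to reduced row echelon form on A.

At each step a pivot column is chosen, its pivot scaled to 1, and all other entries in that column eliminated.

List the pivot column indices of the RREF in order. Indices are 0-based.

pivot columns: 0, 1, 2

pivot(0,0)=2: scale R0 → (1, 2, 4, 2)
  clear (1,0): R1 −= (1)R0 → (0, 0, 3, 0)
  clear (2,0): R2 −= (4)R0 → (0, 0, 4, 0)
pivot(1,1): swap R1↔R3
pivot(1,1)=3: scale R1 → (0, 1, 4, 4)
  clear (0,1): R0 −= (2)R1 → (1, 0, 1, 4)
pivot(2,2)=4: scale R2 → (0, 0, 1, 0)
  clear (0,2): R0 −= (1)R2 → (1, 0, 0, 4)
  clear (1,2): R1 −= (4)R2 → (0, 1, 0, 4)
  clear (3,2): R3 −= (3)R2 → (0, 0, 0, 0)
col 3: no nonzero at/below row 3; advance.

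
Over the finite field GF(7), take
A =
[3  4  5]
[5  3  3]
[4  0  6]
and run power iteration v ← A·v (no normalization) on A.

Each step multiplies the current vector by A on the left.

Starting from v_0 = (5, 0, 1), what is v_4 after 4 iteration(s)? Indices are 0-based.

v_0 = (5, 0, 1).
v_1 = A·v_0 = (6, 0, 5).
v_2 = A·v_1 = (1, 3, 5).
v_3 = A·v_2 = (5, 1, 6).
v_4 = A·v_3 = (0, 4, 0).

v_4 = (0, 4, 0)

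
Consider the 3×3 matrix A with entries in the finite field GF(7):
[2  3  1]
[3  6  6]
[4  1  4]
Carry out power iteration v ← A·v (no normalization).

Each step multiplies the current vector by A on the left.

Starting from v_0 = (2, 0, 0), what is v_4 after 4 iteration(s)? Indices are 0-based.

v_0 = (2, 0, 0).
v_1 = A·v_0 = (4, 6, 1).
v_2 = A·v_1 = (6, 5, 5).
v_3 = A·v_2 = (4, 1, 0).
v_4 = A·v_3 = (4, 4, 3).

v_4 = (4, 4, 3)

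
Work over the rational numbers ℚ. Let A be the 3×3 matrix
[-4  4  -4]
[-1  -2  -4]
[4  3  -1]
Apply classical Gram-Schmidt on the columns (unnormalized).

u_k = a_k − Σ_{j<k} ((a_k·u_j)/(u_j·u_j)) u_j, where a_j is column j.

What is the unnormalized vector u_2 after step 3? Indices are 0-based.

u_2 = (-720/953, -4032/953, -1728/953)

Step 1: u_0 = a_0 = (-4, -1, 4).
Step 2: u_1 = a_1 − (-2/33)·u_0 = (124/33, -68/33, 107/33).
Step 3: u_2 = a_2 − (16/33)·u_0 − (-331/953)·u_1 = (-720/953, -4032/953, -1728/953).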